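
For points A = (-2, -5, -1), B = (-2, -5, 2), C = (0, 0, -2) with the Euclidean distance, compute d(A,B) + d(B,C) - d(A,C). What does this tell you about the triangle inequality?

d(A,B) = √(0² + 0² + 3²) = √9 = 3, d(B,C) = √(2² + 5² + 4²) = √45 ≈ 6.7082, d(A,C) = √(2² + 5² + 1²) = √30 ≈ 5.4772.
d(A,B) + d(B,C) - d(A,C) = 3 + 6.7082 - 5.4772 = 9.7082 - 5.4772 = 4.231 (to 4 decimal places). This is ≥ 0, so the triangle inequality holds for these points.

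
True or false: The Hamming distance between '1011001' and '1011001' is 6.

Differing positions: none. Hamming distance = 0, so the claim that d_H = 6 is false.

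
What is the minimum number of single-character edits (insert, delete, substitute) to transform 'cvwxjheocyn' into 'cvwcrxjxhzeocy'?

Let D[i][j] be the edit distance between the first i characters of 'cvwxjheocyn' and the first j characters of 'cvwcrxjxhzeocy', with D[i][0] = i, D[0][j] = j, and D[i][j] = D[i-1][j-1] if the characters match, else 1 + min(D[i-1][j], D[i][j-1], D[i-1][j-1]). Filling the table (rows: prefixes of 'cvwxjheocyn', columns: prefixes of 'cvwcrxjxhzeocy'):
     ε  c  v  w  c  r  x  j  x  h  z  e  o  c  y
  ε  0  1  2  3  4  5  6  7  8  9 10 11 12 13 14
  c  1  0  1  2  3  4  5  6  7  8  9 10 11 12 13
  v  2  1  0  1  2  3  4  5  6  7  8  9 10 11 12
  w  3  2  1  0  1  2  3  4  5  6  7  8  9 10 11
  x  4  3  2  1  1  2  2  3  4  5  6  7  8  9 10
  j  5  4  3  2  2  2  3  2  3  4  5  6  7  8  9
  h  6  5  4  3  3  3  3  3  3  3  4  5  6  7  8
  e  7  6  5  4  4  4  4  4  4  4  4  4  5  6  7
  o  8  7  6  5  5  5  5  5  5  5  5  5  4  5  6
  c  9  8  7  6  5  6  6  6  6  6  6  6  5  4  5
  y 10  9  8  7  6  6  7  7  7  7  7  7  6  5  4
  n 11 10  9  8  7  7  7  8  8  8  8  8  7  6  5
The bottom-right entry gives D[11][14] = 5, so no sequence of fewer than 5 edits works. Backtracking through the table gives one optimal edit sequence (5 edits):
  cvwxjheocyn → cvwcxjheocyn (ins c @4)
  cvwcxjheocyn → cvwcrxjheocyn (ins r @5)
  cvwcrxjheocyn → cvwcrxjxheocyn (ins x @8)
  cvwcrxjxheocyn → cvwcrxjxhzeocyn (ins z @10)
  cvwcrxjxhzeocyn → cvwcrxjxhzeocy (del n @15)
Edit distance = 5.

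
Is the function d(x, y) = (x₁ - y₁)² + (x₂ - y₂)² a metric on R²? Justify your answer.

No. The squared Euclidean distance fails the triangle inequality. Counterexample: x = (0, 0), y = (2, 1), z = (4, 2). d(x,z) = 4² + 2² = 20, but d(x,y) + d(y,z) = (2² + 1²) + (2² + 1²) = 5 + 5 = 10. Since 20 > 10, the triangle inequality is violated. (Note: √d, the ordinary Euclidean distance, IS a metric.)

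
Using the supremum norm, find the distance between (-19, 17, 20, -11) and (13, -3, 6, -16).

max(|x_i - y_i|) = max(|-19 - 13|, |17 - (-3)|, |20 - 6|, |-11 - (-16)|) = max(32, 20, 14, 5) = 32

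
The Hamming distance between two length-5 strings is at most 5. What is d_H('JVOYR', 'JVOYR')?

Differing positions: none. Hamming distance = 0. The maximum possible Hamming distance for length-5 strings is 5, so d_H/5 = 0/5 = 0.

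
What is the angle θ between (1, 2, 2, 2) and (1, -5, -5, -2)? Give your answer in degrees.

With u = (1, 2, 2, 2), v = (1, -5, -5, -2):
u·v = 1·1 + 2·(-5) + 2·(-5) + 2·(-2) = 1 + (-10) + (-10) + (-4) = -23.
|u| = √(1² + 2² + 2² + 2²) = √13, |v| = √(1² + (-5)² + (-5)² + (-2)²) = √55, so |u||v| = √(13·55) = √715.
cos θ = (u·v)/(|u||v|) = -23/√715 ≈ -0.860151
θ = arccos(-0.860151) ≈ 149.33°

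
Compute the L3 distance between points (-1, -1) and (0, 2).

(Σ|x_i - y_i|^3)^(1/3) = (|-1 - 0|^3 + |-1 - 2|^3)^(1/3)
= (1^3 + 3^3)^(1/3) = (1 + 27)^(1/3) = (28)^(1/3) ≈ 3.0366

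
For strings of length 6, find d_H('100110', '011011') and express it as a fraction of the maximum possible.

Differing positions: 1, 2, 3, 4, 6. Hamming distance = 5. The maximum possible Hamming distance for length-6 strings is 6, so d_H/6 = 5/6 ≈ 0.8333.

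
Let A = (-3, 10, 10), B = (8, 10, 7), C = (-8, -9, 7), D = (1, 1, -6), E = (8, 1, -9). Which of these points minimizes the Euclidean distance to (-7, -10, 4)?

Distances: d(A) ≈ 21.2603, d(B) ≈ 25.1794, d(C) ≈ 3.3166, d(D) ≈ 16.8819, d(E) ≈ 22.6936. Nearest: C = (-8, -9, 7) with distance 3.3166.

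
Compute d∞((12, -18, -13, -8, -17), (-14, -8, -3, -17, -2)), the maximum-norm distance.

max(|x_i - y_i|) = max(|12 - (-14)|, |-18 - (-8)|, |-13 - (-3)|, |-8 - (-17)|, |-17 - (-2)|) = max(26, 10, 10, 9, 15) = 26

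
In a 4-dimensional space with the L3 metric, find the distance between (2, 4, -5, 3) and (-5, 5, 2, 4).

(Σ|x_i - y_i|^3)^(1/3) = (|2 - (-5)|^3 + |4 - 5|^3 + |-5 - 2|^3 + |3 - 4|^3)^(1/3)
= (7^3 + 1^3 + 7^3 + 1^3)^(1/3) = (343 + 1 + 343 + 1)^(1/3) = (688)^(1/3) ≈ 8.828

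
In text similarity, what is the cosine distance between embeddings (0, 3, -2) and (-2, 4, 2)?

With u = (0, 3, -2), v = (-2, 4, 2):
u·v = 0·(-2) + 3·4 + (-2)·2 = 0 + 12 + (-4) = 8.
|u| = √(0² + 3² + (-2)²) = √13, |v| = √((-2)² + 4² + 2²) = √24, so |u||v| = √(13·24) = √312.
cos θ = (u·v)/(|u||v|) = 8/√312 ≈ 0.4529
Cosine distance = 1 - cos θ ≈ 1 - 0.4529 = 0.5471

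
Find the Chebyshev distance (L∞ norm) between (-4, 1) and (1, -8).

max(|x_i - y_i|) = max(|-4 - 1|, |1 - (-8)|) = max(5, 9) = 9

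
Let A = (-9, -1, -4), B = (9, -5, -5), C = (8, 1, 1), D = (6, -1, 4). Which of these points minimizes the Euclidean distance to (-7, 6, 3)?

Distances: d(A) ≈ 10.0995, d(B) = 21, d(C) ≈ 15.9374, d(D) ≈ 14.7986. Nearest: A = (-9, -1, -4) with distance 10.0995.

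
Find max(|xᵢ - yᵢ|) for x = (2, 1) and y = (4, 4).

max(|x_i - y_i|) = max(|2 - 4|, |1 - 4|) = max(2, 3) = 3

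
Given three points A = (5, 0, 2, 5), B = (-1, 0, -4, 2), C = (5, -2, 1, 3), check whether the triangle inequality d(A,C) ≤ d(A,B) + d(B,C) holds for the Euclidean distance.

d(A,B) = √(6² + 0² + 6² + 3²) = √81 = 9, d(B,C) = √(6² + 2² + 5² + 1²) = √66 ≈ 8.124, d(A,C) = √(0² + 2² + 1² + 2²) = √9 = 3.
d(A,C) = 3 ≤ 9 + 8.124 = 17.124. Triangle inequality is satisfied.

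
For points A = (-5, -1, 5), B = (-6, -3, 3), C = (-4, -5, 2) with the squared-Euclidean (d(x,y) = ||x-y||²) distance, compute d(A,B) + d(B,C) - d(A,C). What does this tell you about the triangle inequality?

d(A,B) = 1² + 2² + 2² = 9, d(B,C) = 2² + 2² + 1² = 9, d(A,C) = 1² + 4² + 3² = 26.
d(A,B) + d(B,C) - d(A,C) = 9 + 9 - 26 = 18 - 26 = -8. This is < 0, so the triangle inequality FAILS for these points (squared-Euclidean is not a metric).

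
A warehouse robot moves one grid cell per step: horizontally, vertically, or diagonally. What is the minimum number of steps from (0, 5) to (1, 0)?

max(|x_i - y_i|) = max(|0 - 1|, |5 - 0|) = max(1, 5) = 5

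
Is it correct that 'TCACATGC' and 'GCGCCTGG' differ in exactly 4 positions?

Differing positions: 1, 3, 5, 8. Hamming distance = 4, so the claim is true.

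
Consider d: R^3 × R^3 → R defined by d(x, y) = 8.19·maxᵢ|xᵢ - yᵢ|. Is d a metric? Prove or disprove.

Yes. The L∞ (Chebyshev) norm induces a metric on R^3, and multiplying a metric by a positive constant 8.19 > 0 preserves all four axioms: non-negativity (8.19·||x-y|| ≥ 0), identity (8.19·||x-y|| = 0 ⟺ ||x-y|| = 0 ⟺ x = y), symmetry (||x-y|| = ||y-x||), and the triangle inequality (8.19·||x-z|| ≤ 8.19·||x-y|| + 8.19·||y-z||). So d is a metric.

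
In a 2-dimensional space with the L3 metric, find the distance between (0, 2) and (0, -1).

(Σ|x_i - y_i|^3)^(1/3) = (|0 - 0|^3 + |2 - (-1)|^3)^(1/3)
= (0^3 + 3^3)^(1/3) = (0 + 27)^(1/3) = (27)^(1/3) = 3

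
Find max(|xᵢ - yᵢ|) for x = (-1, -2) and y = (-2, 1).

max(|x_i - y_i|) = max(|-1 - (-2)|, |-2 - 1|) = max(1, 3) = 3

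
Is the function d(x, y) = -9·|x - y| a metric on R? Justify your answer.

No. With c = -9 < 0, d fails non-negativity: d(8, 13) = -9·|8 - 13| = -9·5 = -45 < 0.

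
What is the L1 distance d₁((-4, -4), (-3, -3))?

Σ|x_i - y_i| = |-4 - (-3)| + |-4 - (-3)| = 1 + 1 = 2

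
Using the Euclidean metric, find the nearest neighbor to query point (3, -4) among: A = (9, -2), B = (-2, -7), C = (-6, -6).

Distances: d(A) ≈ 6.3246, d(B) ≈ 5.831, d(C) ≈ 9.2195. Nearest: B = (-2, -7) with distance 5.831.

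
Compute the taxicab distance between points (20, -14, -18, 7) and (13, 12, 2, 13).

Σ|x_i - y_i| = |20 - 13| + |-14 - 12| + |-18 - 2| + |7 - 13| = 7 + 26 + 20 + 6 = 59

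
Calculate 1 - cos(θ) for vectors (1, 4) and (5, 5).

With u = (1, 4), v = (5, 5):
u·v = 1·5 + 4·5 = 5 + 20 = 25.
|u| = √(1² + 4²) = √17, |v| = √(5² + 5²) = √50, so |u||v| = √(17·50) = √850.
cos θ = (u·v)/(|u||v|) = 25/√850 ≈ 0.8575
Cosine distance = 1 - cos θ ≈ 1 - 0.8575 = 0.1425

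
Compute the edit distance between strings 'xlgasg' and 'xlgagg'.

Let D[i][j] be the edit distance between the first i characters of 'xlgasg' and the first j characters of 'xlgagg', with D[i][0] = i, D[0][j] = j, and D[i][j] = D[i-1][j-1] if the characters match, else 1 + min(D[i-1][j], D[i][j-1], D[i-1][j-1]). Filling the table (rows: prefixes of 'xlgasg', columns: prefixes of 'xlgagg'):
     ε  x  l  g  a  g  g
  ε  0  1  2  3  4  5  6
  x  1  0  1  2  3  4  5
  l  2  1  0  1  2  3  4
  g  3  2  1  0  1  2  3
  a  4  3  2  1  0  1  2
  s  5  4  3  2  1  1  2
  g  6  5  4  3  2  1  1
The bottom-right entry gives D[6][6] = 1, so no sequence of fewer than 1 edit works. Backtracking through the table gives one optimal edit sequence (1 edit):
  xlgasg → xlgagg (sub s→g @5)
Edit distance = 1.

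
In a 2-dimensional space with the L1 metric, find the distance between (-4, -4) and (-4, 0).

Σ|x_i - y_i| = |-4 - (-4)| + |-4 - 0| = 0 + 4 = 4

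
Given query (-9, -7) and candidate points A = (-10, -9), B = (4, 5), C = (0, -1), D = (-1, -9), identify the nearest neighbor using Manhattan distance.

Distances: d(A) = 3, d(B) = 25, d(C) = 15, d(D) = 10. Nearest: A = (-10, -9) with distance 3.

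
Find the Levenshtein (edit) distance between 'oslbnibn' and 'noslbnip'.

Let D[i][j] be the edit distance between the first i characters of 'oslbnibn' and the first j characters of 'noslbnip', with D[i][0] = i, D[0][j] = j, and D[i][j] = D[i-1][j-1] if the characters match, else 1 + min(D[i-1][j], D[i][j-1], D[i-1][j-1]). Filling the table (rows: prefixes of 'oslbnibn', columns: prefixes of 'noslbnip'):
     ε  n  o  s  l  b  n  i  p
  ε  0  1  2  3  4  5  6  7  8
  o  1  1  1  2  3  4  5  6  7
  s  2  2  2  1  2  3  4  5  6
  l  3  3  3  2  1  2  3  4  5
  b  4  4  4  3  2  1  2  3  4
  n  5  4  5  4  3  2  1  2  3
  i  6  5  5  5  4  3  2  1  2
  b  7  6  6  6  5  4  3  2  2
  n  8  7  7  7  6  5  4  3  3
The bottom-right entry gives D[8][8] = 3, so no sequence of fewer than 3 edits works. Backtracking through the table gives one optimal edit sequence (3 edits):
  oslbnibn → noslbnibn (ins n @1)
  noslbnibn → noslbnin (del b @8)
  noslbnin → noslbnip (sub n→p @8)
Edit distance = 3.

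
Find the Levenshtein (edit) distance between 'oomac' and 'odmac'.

Let D[i][j] be the edit distance between the first i characters of 'oomac' and the first j characters of 'odmac', with D[i][0] = i, D[0][j] = j, and D[i][j] = D[i-1][j-1] if the characters match, else 1 + min(D[i-1][j], D[i][j-1], D[i-1][j-1]). Filling the table (rows: prefixes of 'oomac', columns: prefixes of 'odmac'):
     ε  o  d  m  a  c
  ε  0  1  2  3  4  5
  o  1  0  1  2  3  4
  o  2  1  1  2  3  4
  m  3  2  2  1  2  3
  a  4  3  3  2  1  2
  c  5  4  4  3  2  1
The bottom-right entry gives D[5][5] = 1, so no sequence of fewer than 1 edit works. Backtracking through the table gives one optimal edit sequence (1 edit):
  oomac → odmac (sub o→d @2)
Edit distance = 1.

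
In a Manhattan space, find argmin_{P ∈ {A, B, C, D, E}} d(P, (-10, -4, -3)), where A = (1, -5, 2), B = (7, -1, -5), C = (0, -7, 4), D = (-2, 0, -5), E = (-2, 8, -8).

Distances: d(A) = 17, d(B) = 22, d(C) = 20, d(D) = 14, d(E) = 25. Nearest: D = (-2, 0, -5) with distance 14.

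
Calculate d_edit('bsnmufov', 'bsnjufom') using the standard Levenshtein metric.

Let D[i][j] be the edit distance between the first i characters of 'bsnmufov' and the first j characters of 'bsnjufom', with D[i][0] = i, D[0][j] = j, and D[i][j] = D[i-1][j-1] if the characters match, else 1 + min(D[i-1][j], D[i][j-1], D[i-1][j-1]). Filling the table (rows: prefixes of 'bsnmufov', columns: prefixes of 'bsnjufom'):
     ε  b  s  n  j  u  f  o  m
  ε  0  1  2  3  4  5  6  7  8
  b  1  0  1  2  3  4  5  6  7
  s  2  1  0  1  2  3  4  5  6
  n  3  2  1  0  1  2  3  4  5
  m  4  3  2  1  1  2  3  4  4
  u  5  4  3  2  2  1  2  3  4
  f  6  5  4  3  3  2  1  2  3
  o  7  6  5  4  4  3  2  1  2
  v  8  7  6  5  5  4  3  2  2
The bottom-right entry gives D[8][8] = 2, so no sequence of fewer than 2 edits works. Backtracking through the table gives one optimal edit sequence (2 edits):
  bsnmufov → bsnjufov (sub m→j @4)
  bsnjufov → bsnjufom (sub v→m @8)
Edit distance = 2.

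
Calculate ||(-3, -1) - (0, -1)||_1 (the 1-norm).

Σ|x_i - y_i| = |-3 - 0| + |-1 - (-1)| = 3 + 0 = 3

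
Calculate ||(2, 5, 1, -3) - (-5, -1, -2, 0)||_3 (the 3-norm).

(Σ|x_i - y_i|^3)^(1/3) = (|2 - (-5)|^3 + |5 - (-1)|^3 + |1 - (-2)|^3 + |-3 - 0|^3)^(1/3)
= (7^3 + 6^3 + 3^3 + 3^3)^(1/3) = (343 + 216 + 27 + 27)^(1/3) = (613)^(1/3) ≈ 8.4948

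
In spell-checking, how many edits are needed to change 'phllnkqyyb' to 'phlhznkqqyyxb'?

Let D[i][j] be the edit distance between the first i characters of 'phllnkqyyb' and the first j characters of 'phlhznkqqyyxb', with D[i][0] = i, D[0][j] = j, and D[i][j] = D[i-1][j-1] if the characters match, else 1 + min(D[i-1][j], D[i][j-1], D[i-1][j-1]). Filling the table (rows: prefixes of 'phllnkqyyb', columns: prefixes of 'phlhznkqqyyxb'):
     ε  p  h  l  h  z  n  k  q  q  y  y  x  b
  ε  0  1  2  3  4  5  6  7  8  9 10 11 12 13
  p  1  0  1  2  3  4  5  6  7  8  9 10 11 12
  h  2  1  0  1  2  3  4  5  6  7  8  9 10 11
  l  3  2  1  0  1  2  3  4  5  6  7  8  9 10
  l  4  3  2  1  1  2  3  4  5  6  7  8  9 10
  n  5  4  3  2  2  2  2  3  4  5  6  7  8  9
  k  6  5  4  3  3  3  3  2  3  4  5  6  7  8
  q  7  6  5  4  4  4  4  3  2  3  4  5  6  7
  y  8  7  6  5  5  5  5  4  3  3  3  4  5  6
  y  9  8  7  6  6  6  6  5  4  4  3  3  4  5
  b 10  9  8  7  7  7  7  6  5  5  4  4  4  4
The bottom-right entry gives D[10][13] = 4, so no sequence of fewer than 4 edits works. Backtracking through the table gives one optimal edit sequence (4 edits):
  phllnkqyyb → phlhlnkqyyb (ins h @4)
  phlhlnkqyyb → phlhznkqyyb (sub l→z @5)
  phlhznkqyyb → phlhznkqqyyb (ins q @8)
  phlhznkqqyyb → phlhznkqqyyxb (ins x @12)
Edit distance = 4.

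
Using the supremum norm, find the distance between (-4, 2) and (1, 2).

max(|x_i - y_i|) = max(|-4 - 1|, |2 - 2|) = max(5, 0) = 5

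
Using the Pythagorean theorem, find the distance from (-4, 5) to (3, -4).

√(Σ(x_i - y_i)²) = √((-4 - 3)² + (5 - (-4))²)
= √((-7)² + 9²) = √(49 + 81) = √130 ≈ 11.4018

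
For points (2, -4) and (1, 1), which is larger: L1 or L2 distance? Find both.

L1 = |2 - 1| + |-4 - 1| = 1 + 5 = 6
L2 = √(1² + 5²) = √26 ≈ 5.099
L1 ≥ L2 always (equality iff movement is along one axis); L1 > L2 here.
Ratio L1/L2 = 6/√26 ≈ 1.1767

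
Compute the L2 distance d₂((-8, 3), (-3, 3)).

√(Σ(x_i - y_i)²) = √((-8 - (-3))² + (3 - 3)²)
= √((-5)² + 0²) = √(25 + 0) = √25 = 5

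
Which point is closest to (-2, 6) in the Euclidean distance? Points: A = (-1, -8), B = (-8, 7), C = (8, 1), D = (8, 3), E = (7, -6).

Distances: d(A) ≈ 14.0357, d(B) ≈ 6.0828, d(C) ≈ 11.1803, d(D) ≈ 10.4403, d(E) = 15. Nearest: B = (-8, 7) with distance 6.0828.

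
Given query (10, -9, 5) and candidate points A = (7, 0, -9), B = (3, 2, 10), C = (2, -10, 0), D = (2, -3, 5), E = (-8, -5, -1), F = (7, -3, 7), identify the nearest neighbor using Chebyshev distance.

Distances: d(A) = 14, d(B) = 11, d(C) = 8, d(D) = 8, d(E) = 18, d(F) = 6. Nearest: F = (7, -3, 7) with distance 6.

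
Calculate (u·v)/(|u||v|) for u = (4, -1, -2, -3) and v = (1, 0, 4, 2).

With u = (4, -1, -2, -3), v = (1, 0, 4, 2):
u·v = 4·1 + (-1)·0 + (-2)·4 + (-3)·2 = 4 + 0 + (-8) + (-6) = -10.
|u| = √(4² + (-1)² + (-2)² + (-3)²) = √30, |v| = √(1² + 0² + 4² + 2²) = √21, so |u||v| = √(30·21) = √630.
cos θ = (u·v)/(|u||v|) = -10/√630 ≈ -0.3984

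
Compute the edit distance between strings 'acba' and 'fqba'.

Let D[i][j] be the edit distance between the first i characters of 'acba' and the first j characters of 'fqba', with D[i][0] = i, D[0][j] = j, and D[i][j] = D[i-1][j-1] if the characters match, else 1 + min(D[i-1][j], D[i][j-1], D[i-1][j-1]). Filling the table (rows: prefixes of 'acba', columns: prefixes of 'fqba'):
     ε  f  q  b  a
  ε  0  1  2  3  4
  a  1  1  2  3  3
  c  2  2  2  3  4
  b  3  3  3  2  3
  a  4  4  4  3  2
The bottom-right entry gives D[4][4] = 2, so no sequence of fewer than 2 edits works. Backtracking through the table gives one optimal edit sequence (2 edits):
  acba → fcba (sub a→f @1)
  fcba → fqba (sub c→q @2)
Edit distance = 2.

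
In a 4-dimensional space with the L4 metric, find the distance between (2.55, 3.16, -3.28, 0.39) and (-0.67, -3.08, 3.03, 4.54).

(Σ|x_i - y_i|^4)^(1/4) = (|2.55 - (-0.67)|^4 + |3.16 - (-3.08)|^4 + |-3.28 - 3.03|^4 + |0.39 - 4.54|^4)^(1/4)
= (3.22^4 + 6.24^4 + 6.31^4 + 4.15^4)^(1/4) ≈ (107.5037 + 1516.1367 + 1585.3218 + 296.6145)^(1/4) = (3505.5767)^(1/4) ≈ 7.6947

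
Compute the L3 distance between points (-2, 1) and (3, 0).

(Σ|x_i - y_i|^3)^(1/3) = (|-2 - 3|^3 + |1 - 0|^3)^(1/3)
= (5^3 + 1^3)^(1/3) = (125 + 1)^(1/3) = (126)^(1/3) ≈ 5.0133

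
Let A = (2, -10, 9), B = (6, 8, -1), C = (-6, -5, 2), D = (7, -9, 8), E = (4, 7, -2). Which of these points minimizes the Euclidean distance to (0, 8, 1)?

Distances: d(A) ≈ 19.799, d(B) ≈ 6.3246, d(C) ≈ 14.3527, d(D) ≈ 19.6723, d(E) ≈ 5.099. Nearest: E = (4, 7, -2) with distance 5.099.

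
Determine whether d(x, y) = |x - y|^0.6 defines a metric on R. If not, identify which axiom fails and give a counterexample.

Yes. With 0 < p = 0.6 ≤ 1, d(x,y) = |x-y|^0.6 is a metric on R. Non-negativity and symmetry are immediate; |x-y|^0.6 = 0 ⟺ |x-y| = 0 ⟺ x = y. For the triangle inequality, the function t ↦ t^0.6 is subadditive on [0,∞) when p ≤ 1, so |x-z|^0.6 ≤ (|x-y| + |y-z|)^0.6 ≤ |x-y|^0.6 + |y-z|^0.6.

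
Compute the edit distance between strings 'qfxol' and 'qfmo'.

Let D[i][j] be the edit distance between the first i characters of 'qfxol' and the first j characters of 'qfmo', with D[i][0] = i, D[0][j] = j, and D[i][j] = D[i-1][j-1] if the characters match, else 1 + min(D[i-1][j], D[i][j-1], D[i-1][j-1]). Filling the table (rows: prefixes of 'qfxol', columns: prefixes of 'qfmo'):
     ε  q  f  m  o
  ε  0  1  2  3  4
  q  1  0  1  2  3
  f  2  1  0  1  2
  x  3  2  1  1  2
  o  4  3  2  2  1
  l  5  4  3  3  2
The bottom-right entry gives D[5][4] = 2, so no sequence of fewer than 2 edits works. Backtracking through the table gives one optimal edit sequence (2 edits):
  qfxol → qfmol (sub x→m @3)
  qfmol → qfmo (del l @5)
Edit distance = 2.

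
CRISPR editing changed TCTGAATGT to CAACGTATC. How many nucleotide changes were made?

Differing positions: 1, 2, 3, 4, 5, 6, 7, 8, 9. Hamming distance = 9.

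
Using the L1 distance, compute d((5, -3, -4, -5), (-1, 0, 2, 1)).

Σ|x_i - y_i| = |5 - (-1)| + |-3 - 0| + |-4 - 2| + |-5 - 1| = 6 + 3 + 6 + 6 = 21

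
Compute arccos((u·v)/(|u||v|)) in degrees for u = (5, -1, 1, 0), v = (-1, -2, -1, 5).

With u = (5, -1, 1, 0), v = (-1, -2, -1, 5):
u·v = 5·(-1) + (-1)·(-2) + 1·(-1) + 0·5 = (-5) + 2 + (-1) + 0 = -4.
|u| = √(5² + (-1)² + 1² + 0²) = √27, |v| = √((-1)² + (-2)² + (-1)² + 5²) = √31, so |u||v| = √(27·31) = √837.
cos θ = (u·v)/(|u||v|) = -4/√837 ≈ -0.13826
θ = arccos(-0.13826) ≈ 97.95°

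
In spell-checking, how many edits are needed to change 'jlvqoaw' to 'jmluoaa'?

Let D[i][j] be the edit distance between the first i characters of 'jlvqoaw' and the first j characters of 'jmluoaa', with D[i][0] = i, D[0][j] = j, and D[i][j] = D[i-1][j-1] if the characters match, else 1 + min(D[i-1][j], D[i][j-1], D[i-1][j-1]). Filling the table (rows: prefixes of 'jlvqoaw', columns: prefixes of 'jmluoaa'):
     ε  j  m  l  u  o  a  a
  ε  0  1  2  3  4  5  6  7
  j  1  0  1  2  3  4  5  6
  l  2  1  1  1  2  3  4  5
  v  3  2  2  2  2  3  4  5
  q  4  3  3  3  3  3  4  5
  o  5  4  4  4  4  3  4  5
  a  6  5  5  5  5  4  3  4
  w  7  6  6  6  6  5  4  4
The bottom-right entry gives D[7][7] = 4, so no sequence of fewer than 4 edits works. Backtracking through the table gives one optimal edit sequence (4 edits):
  jlvqoaw → jmvqoaw (sub l→m @2)
  jmvqoaw → jmlqoaw (sub v→l @3)
  jmlqoaw → jmluoaw (sub q→u @4)
  jmluoaw → jmluoaa (sub w→a @7)
Edit distance = 4.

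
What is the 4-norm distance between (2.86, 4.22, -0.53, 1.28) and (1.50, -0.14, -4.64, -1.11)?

(Σ|x_i - y_i|^4)^(1/4) = (|2.86 - 1.5|^4 + |4.22 - (-0.14)|^4 + |-0.53 - (-4.64)|^4 + |1.28 - (-1.11)|^4)^(1/4)
= (1.36^4 + 4.36^4 + 4.11^4 + 2.39^4)^(1/4) ≈ (3.421 + 361.3649 + 285.343 + 32.6281)^(1/4) = (682.757)^(1/4) ≈ 5.1117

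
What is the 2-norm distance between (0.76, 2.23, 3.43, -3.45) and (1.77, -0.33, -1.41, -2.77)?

(Σ|x_i - y_i|^2)^(1/2) = (|0.76 - 1.77|^2 + |2.23 - (-0.33)|^2 + |3.43 - (-1.41)|^2 + |-3.45 - (-2.77)|^2)^(1/2)
= (1.01^2 + 2.56^2 + 4.84^2 + 0.68^2)^(1/2) = (1.0201 + 6.5536 + 23.4256 + 0.4624)^(1/2) = (31.4617)^(1/2) ≈ 5.6091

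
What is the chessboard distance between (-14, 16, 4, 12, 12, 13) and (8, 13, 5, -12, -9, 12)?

max(|x_i - y_i|) = max(|-14 - 8|, |16 - 13|, |4 - 5|, |12 - (-12)|, |12 - (-9)|, |13 - 12|) = max(22, 3, 1, 24, 21, 1) = 24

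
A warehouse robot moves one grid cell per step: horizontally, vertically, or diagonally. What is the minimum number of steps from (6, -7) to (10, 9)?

max(|x_i - y_i|) = max(|6 - 10|, |-7 - 9|) = max(4, 16) = 16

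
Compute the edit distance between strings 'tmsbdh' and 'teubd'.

Let D[i][j] be the edit distance between the first i characters of 'tmsbdh' and the first j characters of 'teubd', with D[i][0] = i, D[0][j] = j, and D[i][j] = D[i-1][j-1] if the characters match, else 1 + min(D[i-1][j], D[i][j-1], D[i-1][j-1]). Filling the table (rows: prefixes of 'tmsbdh', columns: prefixes of 'teubd'):
     ε  t  e  u  b  d
  ε  0  1  2  3  4  5
  t  1  0  1  2  3  4
  m  2  1  1  2  3  4
  s  3  2  2  2  3  4
  b  4  3  3  3  2  3
  d  5  4  4  4  3  2
  h  6  5  5  5  4  3
The bottom-right entry gives D[6][5] = 3, so no sequence of fewer than 3 edits works. Backtracking through the table gives one optimal edit sequence (3 edits):
  tmsbdh → tesbdh (sub m→e @2)
  tesbdh → teubdh (sub s→u @3)
  teubdh → teubd (del h @6)
Edit distance = 3.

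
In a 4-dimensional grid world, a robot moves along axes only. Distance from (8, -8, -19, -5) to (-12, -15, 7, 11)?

Σ|x_i - y_i| = |8 - (-12)| + |-8 - (-15)| + |-19 - 7| + |-5 - 11| = 20 + 7 + 26 + 16 = 69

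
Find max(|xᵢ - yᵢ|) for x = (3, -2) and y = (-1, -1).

max(|x_i - y_i|) = max(|3 - (-1)|, |-2 - (-1)|) = max(4, 1) = 4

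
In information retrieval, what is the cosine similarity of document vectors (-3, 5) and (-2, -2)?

With u = (-3, 5), v = (-2, -2):
u·v = (-3)·(-2) + 5·(-2) = 6 + (-10) = -4.
|u| = √((-3)² + 5²) = √34, |v| = √((-2)² + (-2)²) = √8, so |u||v| = √(34·8) = √272.
cos θ = (u·v)/(|u||v|) = -4/√272 ≈ -0.2425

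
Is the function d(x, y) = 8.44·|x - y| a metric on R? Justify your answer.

Yes. Since |x - y| is a metric on R and 8.44 > 0, the positive scalar multiple 8.44·|x - y| is also a metric: scaling by a positive constant preserves non-negativity, identity (d=0 ⟺ |x-y|=0 ⟺ x=y), symmetry, and the triangle inequality.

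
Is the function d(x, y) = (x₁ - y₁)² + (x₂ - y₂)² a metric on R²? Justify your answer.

No. The squared Euclidean distance fails the triangle inequality. Counterexample: x = (0, 0), y = (4, 3), z = (8, 6). d(x,z) = 8² + 6² = 100, but d(x,y) + d(y,z) = (4² + 3²) + (4² + 3²) = 25 + 25 = 50. Since 100 > 50, the triangle inequality is violated. (Note: √d, the ordinary Euclidean distance, IS a metric.)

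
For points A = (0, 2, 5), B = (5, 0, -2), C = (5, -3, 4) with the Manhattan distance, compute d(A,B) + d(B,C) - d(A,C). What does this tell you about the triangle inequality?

d(A,B) = 5 + 2 + 7 = 14, d(B,C) = 0 + 3 + 6 = 9, d(A,C) = 5 + 5 + 1 = 11.
d(A,B) + d(B,C) - d(A,C) = 14 + 9 - 11 = 23 - 11 = 12. This is ≥ 0, so the triangle inequality holds for these points.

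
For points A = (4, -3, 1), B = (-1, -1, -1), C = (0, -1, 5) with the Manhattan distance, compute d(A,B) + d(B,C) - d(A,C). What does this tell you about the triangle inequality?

d(A,B) = 5 + 2 + 2 = 9, d(B,C) = 1 + 0 + 6 = 7, d(A,C) = 4 + 2 + 4 = 10.
d(A,B) + d(B,C) - d(A,C) = 9 + 7 - 10 = 16 - 10 = 6. This is ≥ 0, so the triangle inequality holds for these points.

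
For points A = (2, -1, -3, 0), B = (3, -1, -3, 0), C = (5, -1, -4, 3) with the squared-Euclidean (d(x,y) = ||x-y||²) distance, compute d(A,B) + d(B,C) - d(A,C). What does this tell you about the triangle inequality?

d(A,B) = 1² + 0² + 0² + 0² = 1, d(B,C) = 2² + 0² + 1² + 3² = 14, d(A,C) = 3² + 0² + 1² + 3² = 19.
d(A,B) + d(B,C) - d(A,C) = 1 + 14 - 19 = 15 - 19 = -4. This is < 0, so the triangle inequality FAILS for these points (squared-Euclidean is not a metric).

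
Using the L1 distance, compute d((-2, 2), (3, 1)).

Σ|x_i - y_i| = |-2 - 3| + |2 - 1| = 5 + 1 = 6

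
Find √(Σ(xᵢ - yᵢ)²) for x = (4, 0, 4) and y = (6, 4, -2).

√(Σ(x_i - y_i)²) = √((4 - 6)² + (0 - 4)² + (4 - (-2))²)
= √((-2)² + (-4)² + 6²) = √(4 + 16 + 36) = √56 ≈ 7.4833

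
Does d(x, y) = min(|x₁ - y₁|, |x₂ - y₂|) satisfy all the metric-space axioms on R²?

No. d fails identity of indiscernibles: take x = (-4, 0) and y = (-4, 9). Then d(x,y) = min(|-4 - (-4)|, |0 - 9|) = min(0, 9) = 0, yet x ≠ y.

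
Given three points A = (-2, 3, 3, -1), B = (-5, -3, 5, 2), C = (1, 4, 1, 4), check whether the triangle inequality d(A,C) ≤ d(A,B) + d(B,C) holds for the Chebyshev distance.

d(A,B) = max(3, 6, 2, 3) = 6, d(B,C) = max(6, 7, 4, 2) = 7, d(A,C) = max(3, 1, 2, 5) = 5.
d(A,C) = 5 ≤ 6 + 7 = 13. Triangle inequality is satisfied.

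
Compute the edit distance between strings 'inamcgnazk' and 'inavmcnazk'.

Let D[i][j] be the edit distance between the first i characters of 'inamcgnazk' and the first j characters of 'inavmcnazk', with D[i][0] = i, D[0][j] = j, and D[i][j] = D[i-1][j-1] if the characters match, else 1 + min(D[i-1][j], D[i][j-1], D[i-1][j-1]). Filling the table (rows: prefixes of 'inamcgnazk', columns: prefixes of 'inavmcnazk'):
     ε  i  n  a  v  m  c  n  a  z  k
  ε  0  1  2  3  4  5  6  7  8  9 10
  i  1  0  1  2  3  4  5  6  7  8  9
  n  2  1  0  1  2  3  4  5  6  7  8
  a  3  2  1  0  1  2  3  4  5  6  7
  m  4  3  2  1  1  1  2  3  4  5  6
  c  5  4  3  2  2  2  1  2  3  4  5
  g  6  5  4  3  3  3  2  2  3  4  5
  n  7  6  5  4  4  4  3  2  3  4  5
  a  8  7  6  5  5  5  4  3  2  3  4
  z  9  8  7  6  6  6  5  4  3  2  3
  k 10  9  8  7  7  7  6  5  4  3  2
The bottom-right entry gives D[10][10] = 2, so no sequence of fewer than 2 edits works. Backtracking through the table gives one optimal edit sequence (2 edits):
  inamcgnazk → inavmcgnazk (ins v @4)
  inavmcgnazk → inavmcnazk (del g @7)
Edit distance = 2.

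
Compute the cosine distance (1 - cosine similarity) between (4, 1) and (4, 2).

With u = (4, 1), v = (4, 2):
u·v = 4·4 + 1·2 = 16 + 2 = 18.
|u| = √(4² + 1²) = √17, |v| = √(4² + 2²) = √20, so |u||v| = √(17·20) = √340.
cos θ = (u·v)/(|u||v|) = 18/√340 ≈ 0.9762
Cosine distance = 1 - cos θ ≈ 1 - 0.9762 = 0.0238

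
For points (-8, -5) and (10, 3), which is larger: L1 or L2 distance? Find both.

L1 = |-8 - 10| + |-5 - 3| = 18 + 8 = 26
L2 = √(18² + 8²) = √388 ≈ 19.6977
L1 ≥ L2 always (equality iff movement is along one axis); L1 > L2 here.
Ratio L1/L2 = 26/√388 ≈ 1.32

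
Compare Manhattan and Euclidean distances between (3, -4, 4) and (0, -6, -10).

L1 = |3 - 0| + |-4 - (-6)| + |4 - (-10)| = 3 + 2 + 14 = 19
L2 = √(3² + 2² + 14²) = √209 ≈ 14.4568
L1 ≥ L2 always (equality iff movement is along one axis); L1 > L2 here.
Ratio L1/L2 = 19/√209 ≈ 1.3143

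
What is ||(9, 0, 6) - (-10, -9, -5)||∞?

max(|x_i - y_i|) = max(|9 - (-10)|, |0 - (-9)|, |6 - (-5)|) = max(19, 9, 11) = 19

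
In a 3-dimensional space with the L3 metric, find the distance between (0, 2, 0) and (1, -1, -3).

(Σ|x_i - y_i|^3)^(1/3) = (|0 - 1|^3 + |2 - (-1)|^3 + |0 - (-3)|^3)^(1/3)
= (1^3 + 3^3 + 3^3)^(1/3) = (1 + 27 + 27)^(1/3) = (55)^(1/3) ≈ 3.803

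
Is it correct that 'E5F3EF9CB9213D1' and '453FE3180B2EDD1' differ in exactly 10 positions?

Differing positions: 1, 3, 4, 6, 7, 8, 9, 10, 12, 13. Hamming distance = 10, so the claim is true.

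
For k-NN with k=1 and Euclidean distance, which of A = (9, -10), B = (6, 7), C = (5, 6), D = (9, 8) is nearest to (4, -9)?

Distances: d(A) ≈ 5.099, d(B) ≈ 16.1245, d(C) ≈ 15.0333, d(D) ≈ 17.72. Nearest: A = (9, -10) with distance 5.099.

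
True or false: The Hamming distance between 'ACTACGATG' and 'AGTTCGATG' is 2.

Differing positions: 2, 4. Hamming distance = 2, so the claim is true.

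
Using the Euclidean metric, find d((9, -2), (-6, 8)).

√(Σ(x_i - y_i)²) = √((9 - (-6))² + (-2 - 8)²)
= √(15² + (-10)²) = √(225 + 100) = √325 ≈ 18.0278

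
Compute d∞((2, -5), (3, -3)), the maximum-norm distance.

max(|x_i - y_i|) = max(|2 - 3|, |-5 - (-3)|) = max(1, 2) = 2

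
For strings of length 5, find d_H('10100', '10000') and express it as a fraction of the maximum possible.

Differing positions: 3. Hamming distance = 1. The maximum possible Hamming distance for length-5 strings is 5, so d_H/5 = 1/5 = 0.2.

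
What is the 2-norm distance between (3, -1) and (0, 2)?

(Σ|x_i - y_i|^2)^(1/2) = (|3 - 0|^2 + |-1 - 2|^2)^(1/2)
= (3^2 + 3^2)^(1/2) = (9 + 9)^(1/2) = (18)^(1/2) ≈ 4.2426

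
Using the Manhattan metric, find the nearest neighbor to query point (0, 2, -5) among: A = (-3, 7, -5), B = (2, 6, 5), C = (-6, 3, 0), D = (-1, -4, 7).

Distances: d(A) = 8, d(B) = 16, d(C) = 12, d(D) = 19. Nearest: A = (-3, 7, -5) with distance 8.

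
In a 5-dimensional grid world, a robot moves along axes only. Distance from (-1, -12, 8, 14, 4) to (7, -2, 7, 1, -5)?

Σ|x_i - y_i| = |-1 - 7| + |-12 - (-2)| + |8 - 7| + |14 - 1| + |4 - (-5)| = 8 + 10 + 1 + 13 + 9 = 41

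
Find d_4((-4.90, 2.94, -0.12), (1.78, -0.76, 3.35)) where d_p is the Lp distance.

(Σ|x_i - y_i|^4)^(1/4) = (|-4.9 - 1.78|^4 + |2.94 - (-0.76)|^4 + |-0.12 - 3.35|^4)^(1/4)
= (6.68^4 + 3.7^4 + 3.47^4)^(1/4) ≈ (1991.1586 + 187.4161 + 144.9833)^(1/4) = (2323.558)^(1/4) ≈ 6.9429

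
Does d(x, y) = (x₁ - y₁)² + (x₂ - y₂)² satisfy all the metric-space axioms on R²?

No. The squared Euclidean distance fails the triangle inequality. Counterexample: x = (0, 0), y = (2, 2), z = (4, 4). d(x,z) = 4² + 4² = 32, but d(x,y) + d(y,z) = (2² + 2²) + (2² + 2²) = 8 + 8 = 16. Since 32 > 16, the triangle inequality is violated. (Note: √d, the ordinary Euclidean distance, IS a metric.)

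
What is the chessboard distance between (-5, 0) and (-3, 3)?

max(|x_i - y_i|) = max(|-5 - (-3)|, |0 - 3|) = max(2, 3) = 3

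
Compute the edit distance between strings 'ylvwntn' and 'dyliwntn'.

Let D[i][j] be the edit distance between the first i characters of 'ylvwntn' and the first j characters of 'dyliwntn', with D[i][0] = i, D[0][j] = j, and D[i][j] = D[i-1][j-1] if the characters match, else 1 + min(D[i-1][j], D[i][j-1], D[i-1][j-1]). Filling the table (rows: prefixes of 'ylvwntn', columns: prefixes of 'dyliwntn'):
     ε  d  y  l  i  w  n  t  n
  ε  0  1  2  3  4  5  6  7  8
  y  1  1  1  2  3  4  5  6  7
  l  2  2  2  1  2  3  4  5  6
  v  3  3  3  2  2  3  4  5  6
  w  4  4  4  3  3  2  3  4  5
  n  5  5  5  4  4  3  2  3  4
  t  6  6  6  5  5  4  3  2  3
  n  7  7  7  6  6  5  4  3  2
The bottom-right entry gives D[7][8] = 2, so no sequence of fewer than 2 edits works. Backtracking through the table gives one optimal edit sequence (2 edits):
  ylvwntn → dylvwntn (ins d @1)
  dylvwntn → dyliwntn (sub v→i @4)
Edit distance = 2.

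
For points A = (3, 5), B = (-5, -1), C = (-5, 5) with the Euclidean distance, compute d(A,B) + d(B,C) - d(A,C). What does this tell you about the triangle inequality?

d(A,B) = √(8² + 6²) = √100 = 10, d(B,C) = √(0² + 6²) = √36 = 6, d(A,C) = √(8² + 0²) = √64 = 8.
d(A,B) + d(B,C) - d(A,C) = 10 + 6 - 8 = 16 - 8 = 8. This is ≥ 0, so the triangle inequality holds for these points.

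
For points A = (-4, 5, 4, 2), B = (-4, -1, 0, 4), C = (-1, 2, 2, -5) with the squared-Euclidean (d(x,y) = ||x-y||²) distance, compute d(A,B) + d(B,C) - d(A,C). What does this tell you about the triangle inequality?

d(A,B) = 0² + 6² + 4² + 2² = 56, d(B,C) = 3² + 3² + 2² + 9² = 103, d(A,C) = 3² + 3² + 2² + 7² = 71.
d(A,B) + d(B,C) - d(A,C) = 56 + 103 - 71 = 159 - 71 = 88. This is ≥ 0, so the triangle inequality holds for these points.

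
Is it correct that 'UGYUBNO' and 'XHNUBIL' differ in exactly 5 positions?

Differing positions: 1, 2, 3, 6, 7. Hamming distance = 5, so the claim is true.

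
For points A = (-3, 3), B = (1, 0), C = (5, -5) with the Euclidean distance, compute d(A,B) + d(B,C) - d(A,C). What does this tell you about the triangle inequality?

d(A,B) = √(4² + 3²) = √25 = 5, d(B,C) = √(4² + 5²) = √41 ≈ 6.4031, d(A,C) = √(8² + 8²) = √128 ≈ 11.3137.
d(A,B) + d(B,C) - d(A,C) = 5 + 6.4031 - 11.3137 = 11.4031 - 11.3137 = 0.0894 (to 4 decimal places). This is ≥ 0, so the triangle inequality holds for these points.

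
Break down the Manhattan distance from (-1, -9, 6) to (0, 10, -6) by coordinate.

Σ|x_i - y_i| = |-1 - 0| + |-9 - 10| + |6 - (-6)| = 1 + 19 + 12 = 32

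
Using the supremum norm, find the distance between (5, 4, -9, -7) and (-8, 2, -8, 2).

max(|x_i - y_i|) = max(|5 - (-8)|, |4 - 2|, |-9 - (-8)|, |-7 - 2|) = max(13, 2, 1, 9) = 13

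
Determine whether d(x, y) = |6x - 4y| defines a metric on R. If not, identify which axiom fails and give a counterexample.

No. d fails symmetry: d(1, 2) = |6·1 - 4·2| = |-2| = 2, but d(2, 1) = |6·2 - 4·1| = |8| = 8. Since 2 ≠ 8, d(x,y) ≠ d(y,x) in general.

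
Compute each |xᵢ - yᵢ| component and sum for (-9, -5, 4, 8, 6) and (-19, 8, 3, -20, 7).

Σ|x_i - y_i| = |-9 - (-19)| + |-5 - 8| + |4 - 3| + |8 - (-20)| + |6 - 7| = 10 + 13 + 1 + 28 + 1 = 53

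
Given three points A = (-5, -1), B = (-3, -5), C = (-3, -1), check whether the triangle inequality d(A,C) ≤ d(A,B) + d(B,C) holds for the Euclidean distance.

d(A,B) = √(2² + 4²) = √20 ≈ 4.4721, d(B,C) = √(0² + 4²) = √16 = 4, d(A,C) = √(2² + 0²) = √4 = 2.
d(A,C) = 2 ≤ 4.4721 + 4 = 8.4721. Triangle inequality is satisfied.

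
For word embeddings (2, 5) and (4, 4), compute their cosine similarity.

With u = (2, 5), v = (4, 4):
u·v = 2·4 + 5·4 = 8 + 20 = 28.
|u| = √(2² + 5²) = √29, |v| = √(4² + 4²) = √32, so |u||v| = √(29·32) = √928.
cos θ = (u·v)/(|u||v|) = 28/√928 ≈ 0.9191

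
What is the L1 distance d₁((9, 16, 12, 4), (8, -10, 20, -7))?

Σ|x_i - y_i| = |9 - 8| + |16 - (-10)| + |12 - 20| + |4 - (-7)| = 1 + 26 + 8 + 11 = 46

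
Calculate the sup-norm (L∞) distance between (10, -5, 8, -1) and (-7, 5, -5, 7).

max(|x_i - y_i|) = max(|10 - (-7)|, |-5 - 5|, |8 - (-5)|, |-1 - 7|) = max(17, 10, 13, 8) = 17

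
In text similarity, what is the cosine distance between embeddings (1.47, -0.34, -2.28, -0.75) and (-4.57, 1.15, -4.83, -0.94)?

With u = (1.47, -0.34, -2.28, -0.75), v = (-4.57, 1.15, -4.83, -0.94):
u·v = 1.47·(-4.57) + (-0.34)·1.15 + (-2.28)·(-4.83) + (-0.75)·(-0.94) = (-6.7179) + (-0.391) + 11.0124 + 0.705 = 4.6085.
|u| = √(1.47² + (-0.34)² + (-2.28)² + (-0.75)²) = √(2.1609 + 0.1156 + 5.1984 + 0.5625) = √8.0374, |v| = √((-4.57)² + 1.15² + (-4.83)² + (-0.94)²) = √(20.8849 + 1.3225 + 23.3289 + 0.8836) = √46.4199.
cos θ = (u·v)/(|u||v|) = 4.6085/(√8.0374·√46.4199) ≈ 0.2386
Cosine distance = 1 - cos θ ≈ 1 - 0.2386 = 0.7614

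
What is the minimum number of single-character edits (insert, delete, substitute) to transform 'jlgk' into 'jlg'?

Let D[i][j] be the edit distance between the first i characters of 'jlgk' and the first j characters of 'jlg', with D[i][0] = i, D[0][j] = j, and D[i][j] = D[i-1][j-1] if the characters match, else 1 + min(D[i-1][j], D[i][j-1], D[i-1][j-1]). Filling the table (rows: prefixes of 'jlgk', columns: prefixes of 'jlg'):
     ε  j  l  g
  ε  0  1  2  3
  j  1  0  1  2
  l  2  1  0  1
  g  3  2  1  0
  k  4  3  2  1
The bottom-right entry gives D[4][3] = 1, so no sequence of fewer than 1 edit works. Backtracking through the table gives one optimal edit sequence (1 edit):
  jlgk → jlg (del k @4)
Edit distance = 1.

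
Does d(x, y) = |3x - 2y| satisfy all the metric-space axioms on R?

No. d fails symmetry: d(6, 2) = |3·6 - 2·2| = |14| = 14, but d(2, 6) = |3·2 - 2·6| = |-6| = 6. Since 14 ≠ 6, d(x,y) ≠ d(y,x) in general.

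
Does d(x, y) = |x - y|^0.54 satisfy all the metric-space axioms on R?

Yes. With 0 < p = 0.54 ≤ 1, d(x,y) = |x-y|^0.54 is a metric on R. Non-negativity and symmetry are immediate; |x-y|^0.54 = 0 ⟺ |x-y| = 0 ⟺ x = y. For the triangle inequality, the function t ↦ t^0.54 is subadditive on [0,∞) when p ≤ 1, so |x-z|^0.54 ≤ (|x-y| + |y-z|)^0.54 ≤ |x-y|^0.54 + |y-z|^0.54.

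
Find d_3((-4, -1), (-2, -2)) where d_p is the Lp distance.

(Σ|x_i - y_i|^3)^(1/3) = (|-4 - (-2)|^3 + |-1 - (-2)|^3)^(1/3)
= (2^3 + 1^3)^(1/3) = (8 + 1)^(1/3) = (9)^(1/3) ≈ 2.0801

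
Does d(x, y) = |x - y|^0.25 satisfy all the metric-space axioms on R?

Yes. With 0 < p = 0.25 ≤ 1, d(x,y) = |x-y|^0.25 is a metric on R. Non-negativity and symmetry are immediate; |x-y|^0.25 = 0 ⟺ |x-y| = 0 ⟺ x = y. For the triangle inequality, the function t ↦ t^0.25 is subadditive on [0,∞) when p ≤ 1, so |x-z|^0.25 ≤ (|x-y| + |y-z|)^0.25 ≤ |x-y|^0.25 + |y-z|^0.25.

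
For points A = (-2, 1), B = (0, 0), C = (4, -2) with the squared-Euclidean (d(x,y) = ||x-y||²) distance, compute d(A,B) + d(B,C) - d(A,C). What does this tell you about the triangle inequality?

d(A,B) = 2² + 1² = 5, d(B,C) = 4² + 2² = 20, d(A,C) = 6² + 3² = 45.
d(A,B) + d(B,C) - d(A,C) = 5 + 20 - 45 = 25 - 45 = -20. This is < 0, so the triangle inequality FAILS for these points (squared-Euclidean is not a metric).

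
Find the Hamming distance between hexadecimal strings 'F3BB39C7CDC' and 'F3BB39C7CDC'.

Differing positions: none. Hamming distance = 0.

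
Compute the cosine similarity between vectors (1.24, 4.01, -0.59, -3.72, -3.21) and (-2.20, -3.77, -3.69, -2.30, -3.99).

With u = (1.24, 4.01, -0.59, -3.72, -3.21), v = (-2.20, -3.77, -3.69, -2.30, -3.99):
u·v = 1.24·(-2.2) + 4.01·(-3.77) + (-0.59)·(-3.69) + (-3.72)·(-2.3) + (-3.21)·(-3.99) = (-2.728) + (-15.1177) + 2.1771 + 8.556 + 12.8079 = 5.6953.
|u| = √(1.24² + 4.01² + (-0.59)² + (-3.72)² + (-3.21)²) = √(1.5376 + 16.0801 + 0.3481 + 13.8384 + 10.3041) = √42.1083, |v| = √((-2.2)² + (-3.77)² + (-3.69)² + (-2.3)² + (-3.99)²) = √(4.84 + 14.2129 + 13.6161 + 5.29 + 15.9201) = √53.8791.
cos θ = (u·v)/(|u||v|) = 5.6953/(√42.1083·√53.8791) ≈ 0.1196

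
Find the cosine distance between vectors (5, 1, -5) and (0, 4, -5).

With u = (5, 1, -5), v = (0, 4, -5):
u·v = 5·0 + 1·4 + (-5)·(-5) = 0 + 4 + 25 = 29.
|u| = √(5² + 1² + (-5)²) = √51, |v| = √(0² + 4² + (-5)²) = √41, so |u||v| = √(51·41) = √2091.
cos θ = (u·v)/(|u||v|) = 29/√2091 ≈ 0.6342
Cosine distance = 1 - cos θ ≈ 1 - 0.6342 = 0.3658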